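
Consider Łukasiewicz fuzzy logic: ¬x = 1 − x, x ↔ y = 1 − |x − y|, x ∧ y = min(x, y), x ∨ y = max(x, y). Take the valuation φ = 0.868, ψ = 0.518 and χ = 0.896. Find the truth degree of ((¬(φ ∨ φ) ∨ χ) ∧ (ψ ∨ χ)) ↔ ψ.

φ ∨ φ = max(0.868, 0.868) = 0.868
¬(φ ∨ φ) = 1 − 0.868 = 0.132
¬(φ ∨ φ) ∨ χ = max(0.132, 0.896) = 0.896
ψ ∨ χ = max(0.518, 0.896) = 0.896
(¬(φ ∨ φ) ∨ χ) ∧ (ψ ∨ χ) = min(0.896, 0.896) = 0.896
((¬(φ ∨ φ) ∨ χ) ∧ (ψ ∨ χ)) ↔ ψ = 1 − |0.896 − 0.518| = 1 − 0.378 = 0.622

0.622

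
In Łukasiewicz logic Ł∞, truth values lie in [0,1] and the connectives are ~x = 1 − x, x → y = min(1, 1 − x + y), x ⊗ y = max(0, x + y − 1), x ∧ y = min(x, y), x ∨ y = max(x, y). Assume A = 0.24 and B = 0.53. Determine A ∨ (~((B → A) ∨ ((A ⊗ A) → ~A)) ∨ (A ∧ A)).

0.24

B → A = min(1, 1 − 0.53 + 0.24) = min(1, 0.71) = 0.71
A ⊗ A = max(0, 0.24 + 0.24 − 1) = max(0, -0.52) = 0.00
~A = 1 − 0.24 = 0.76
(A ⊗ A) → ~A = min(1, 1 − 0.00 + 0.76) = min(1, 1.76) = 1.00
(B → A) ∨ ((A ⊗ A) → ~A) = max(0.71, 1.00) = 1.00
~((B → A) ∨ ((A ⊗ A) → ~A)) = 1 − 1.00 = 0.00
A ∧ A = min(0.24, 0.24) = 0.24
~((B → A) ∨ ((A ⊗ A) → ~A)) ∨ (A ∧ A) = max(0.00, 0.24) = 0.24
A ∨ (~((B → A) ∨ ((A ⊗ A) → ~A)) ∨ (A ∧ A)) = max(0.24, 0.24) = 0.24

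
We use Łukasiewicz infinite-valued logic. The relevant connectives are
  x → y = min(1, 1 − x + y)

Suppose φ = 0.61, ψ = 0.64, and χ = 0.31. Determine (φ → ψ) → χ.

φ → ψ = min(1, 1 − 0.61 + 0.64) = min(1, 1.03) = 1.00
(φ → ψ) → χ = min(1, 1 − 1.00 + 0.31) = min(1, 0.31) = 0.31

0.31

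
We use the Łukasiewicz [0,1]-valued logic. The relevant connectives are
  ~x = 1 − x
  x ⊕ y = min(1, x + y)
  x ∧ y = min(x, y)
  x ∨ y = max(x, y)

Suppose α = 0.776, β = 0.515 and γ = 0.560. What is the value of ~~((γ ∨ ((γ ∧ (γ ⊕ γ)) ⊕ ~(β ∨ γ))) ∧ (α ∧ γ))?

0.560

γ ⊕ γ = min(1, 0.560 + 0.560) = min(1, 1.120) = 1.000
γ ∧ (γ ⊕ γ) = min(0.560, 1.000) = 0.560
β ∨ γ = max(0.515, 0.560) = 0.560
~(β ∨ γ) = 1 − 0.560 = 0.440
(γ ∧ (γ ⊕ γ)) ⊕ ~(β ∨ γ) = min(1, 0.560 + 0.440) = min(1, 1.000) = 1.000
γ ∨ ((γ ∧ (γ ⊕ γ)) ⊕ ~(β ∨ γ)) = max(0.560, 1.000) = 1.000
α ∧ γ = min(0.776, 0.560) = 0.560
(γ ∨ ((γ ∧ (γ ⊕ γ)) ⊕ ~(β ∨ γ))) ∧ (α ∧ γ) = min(1.000, 0.560) = 0.560
~((γ ∨ ((γ ∧ (γ ⊕ γ)) ⊕ ~(β ∨ γ))) ∧ (α ∧ γ)) = 1 − 0.560 = 0.440
~~((γ ∨ ((γ ∧ (γ ⊕ γ)) ⊕ ~(β ∨ γ))) ∧ (α ∧ γ)) = 1 − 0.440 = 0.560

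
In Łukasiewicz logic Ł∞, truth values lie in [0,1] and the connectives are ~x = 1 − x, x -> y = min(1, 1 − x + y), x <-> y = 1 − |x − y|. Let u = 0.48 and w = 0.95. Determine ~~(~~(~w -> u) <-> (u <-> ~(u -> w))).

0.52

~w = 1 − 0.95 = 0.05
~w -> u = min(1, 1 − 0.05 + 0.48) = min(1, 1.43) = 1.00
~(~w -> u) = 1 − 1.00 = 0.00
~~(~w -> u) = 1 − 0.00 = 1.00
u -> w = min(1, 1 − 0.48 + 0.95) = min(1, 1.47) = 1.00
~(u -> w) = 1 − 1.00 = 0.00
u <-> ~(u -> w) = 1 − |0.48 − 0.00| = 1 − 0.48 = 0.52
~~(~w -> u) <-> (u <-> ~(u -> w)) = 1 − |1.00 − 0.52| = 1 − 0.48 = 0.52
~(~~(~w -> u) <-> (u <-> ~(u -> w))) = 1 − 0.52 = 0.48
~~(~~(~w -> u) <-> (u <-> ~(u -> w))) = 1 − 0.48 = 0.52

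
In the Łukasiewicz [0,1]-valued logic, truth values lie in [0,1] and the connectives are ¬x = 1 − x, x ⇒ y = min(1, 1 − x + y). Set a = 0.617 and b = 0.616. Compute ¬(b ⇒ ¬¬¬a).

¬a = 1 − 0.617 = 0.383
¬¬a = 1 − 0.383 = 0.617
¬¬¬a = 1 − 0.617 = 0.383
b ⇒ ¬¬¬a = min(1, 1 − 0.616 + 0.383) = min(1, 0.767) = 0.767
¬(b ⇒ ¬¬¬a) = 1 − 0.767 = 0.233

0.233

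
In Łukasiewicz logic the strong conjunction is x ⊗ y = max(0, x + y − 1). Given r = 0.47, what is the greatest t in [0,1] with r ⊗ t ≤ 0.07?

0.60

The residuum of the Łukasiewicz t-norm gives the supremum: min(1, 1 − 0.47 + 0.07).
1 − 0.47 + 0.07 = 0.60, so t = min(1, 0.60) = 0.60.
Check: 0.47 ⊗ 0.60 = max(0, 0.07) = 0.07 ≤ 0.07.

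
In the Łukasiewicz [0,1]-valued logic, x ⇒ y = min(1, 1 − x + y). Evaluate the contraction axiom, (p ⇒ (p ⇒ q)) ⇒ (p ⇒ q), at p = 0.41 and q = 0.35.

0.94

p ⇒ q = min(1, 1 − 0.41 + 0.35) = min(1, 0.94) = 0.94
p ⇒ (p ⇒ q) = min(1, 1 − 0.41 + 0.94) = min(1, 1.53) = 1.00
(p ⇒ (p ⇒ q)) ⇒ (p ⇒ q) = min(1, 1 − 1.00 + 0.94) = min(1, 0.94) = 0.94
(The value 0.94 < 1 shows this instance is not satisfied; fails in Ł∞ (the t-norm is not idempotent).)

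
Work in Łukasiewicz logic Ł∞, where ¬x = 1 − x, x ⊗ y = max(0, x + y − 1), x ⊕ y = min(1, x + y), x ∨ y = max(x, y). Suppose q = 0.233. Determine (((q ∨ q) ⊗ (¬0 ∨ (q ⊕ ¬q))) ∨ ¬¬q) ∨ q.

0.233

q ∨ q = max(0.233, 0.233) = 0.233
¬0 = 1 − 0.000 = 1.000
¬q = 1 − 0.233 = 0.767
q ⊕ ¬q = min(1, 0.233 + 0.767) = min(1, 1.000) = 1.000
¬0 ∨ (q ⊕ ¬q) = max(1.000, 1.000) = 1.000
(q ∨ q) ⊗ (¬0 ∨ (q ⊕ ¬q)) = max(0, 0.233 + 1.000 − 1) = max(0, 0.233) = 0.233
¬¬q = 1 − 0.767 = 0.233
((q ∨ q) ⊗ (¬0 ∨ (q ⊕ ¬q))) ∨ ¬¬q = max(0.233, 0.233) = 0.233
(((q ∨ q) ⊗ (¬0 ∨ (q ⊕ ¬q))) ∨ ¬¬q) ∨ q = max(0.233, 0.233) = 0.233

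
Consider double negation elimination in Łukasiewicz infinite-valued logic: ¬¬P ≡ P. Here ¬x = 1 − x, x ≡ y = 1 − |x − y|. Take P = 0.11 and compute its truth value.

¬P = 1 − 0.11 = 0.89
¬¬P = 1 − 0.89 = 0.11
¬¬P ≡ P = 1 − |0.11 − 0.11| = 1 − 0.00 = 1.00
(As expected: always 1 in Ł∞ since negation is involutive.)

1.00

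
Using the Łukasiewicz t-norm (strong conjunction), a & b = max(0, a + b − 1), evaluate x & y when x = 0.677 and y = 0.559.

x & y = max(0, 0.677 + 0.559 − 1) = max(0, 0.236) = 0.236
For comparison, the Gödel (minimum) t-norm min(a, b) would give 0.559.

0.236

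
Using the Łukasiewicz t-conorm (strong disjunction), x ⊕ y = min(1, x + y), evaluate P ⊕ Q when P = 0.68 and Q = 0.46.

P ⊕ Q = min(1, 0.68 + 0.46) = min(1, 1.14) = 1.00
For comparison, the Gödel t-conorm max(x, y) would give 0.68.

1.00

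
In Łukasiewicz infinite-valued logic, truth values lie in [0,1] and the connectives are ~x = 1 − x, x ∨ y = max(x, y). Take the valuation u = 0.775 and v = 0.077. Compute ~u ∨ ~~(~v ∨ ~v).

0.923

~u = 1 − 0.775 = 0.225
~v = 1 − 0.077 = 0.923
~v ∨ ~v = max(0.923, 0.923) = 0.923
~(~v ∨ ~v) = 1 − 0.923 = 0.077
~~(~v ∨ ~v) = 1 − 0.077 = 0.923
~u ∨ ~~(~v ∨ ~v) = max(0.225, 0.923) = 0.923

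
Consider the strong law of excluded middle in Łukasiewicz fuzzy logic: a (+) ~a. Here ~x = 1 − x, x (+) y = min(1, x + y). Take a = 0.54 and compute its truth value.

1.00

~a = 1 − 0.54 = 0.46
a (+) ~a = min(1, 0.54 + 0.46) = min(1, 1.00) = 1.00
(As expected: always 1 in Ł∞ since a ⊕ (1−a) = 1.)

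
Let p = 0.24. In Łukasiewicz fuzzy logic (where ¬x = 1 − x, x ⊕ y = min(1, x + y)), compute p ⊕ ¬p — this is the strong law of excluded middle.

1.00

¬p = 1 − 0.24 = 0.76
p ⊕ ¬p = min(1, 0.24 + 0.76) = min(1, 1.00) = 1.00
(As expected: always 1 in Ł∞ since a ⊕ (1−a) = 1.)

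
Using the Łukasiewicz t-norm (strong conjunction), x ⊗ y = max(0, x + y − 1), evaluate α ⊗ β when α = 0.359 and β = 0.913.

0.272

α ⊗ β = max(0, 0.359 + 0.913 − 1) = max(0, 0.272) = 0.272
For comparison, the Gödel (minimum) t-norm min(x, y) would give 0.359.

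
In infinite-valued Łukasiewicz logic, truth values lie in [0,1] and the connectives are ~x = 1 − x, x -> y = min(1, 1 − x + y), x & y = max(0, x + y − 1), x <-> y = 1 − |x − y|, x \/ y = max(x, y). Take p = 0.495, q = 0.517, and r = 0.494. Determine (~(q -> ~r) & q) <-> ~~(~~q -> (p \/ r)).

0.022

~r = 1 − 0.494 = 0.506
q -> ~r = min(1, 1 − 0.517 + 0.506) = min(1, 0.989) = 0.989
~(q -> ~r) = 1 − 0.989 = 0.011
~(q -> ~r) & q = max(0, 0.011 + 0.517 − 1) = max(0, -0.472) = 0.000
~q = 1 − 0.517 = 0.483
~~q = 1 − 0.483 = 0.517
p \/ r = max(0.495, 0.494) = 0.495
~~q -> (p \/ r) = min(1, 1 − 0.517 + 0.495) = min(1, 0.978) = 0.978
~(~~q -> (p \/ r)) = 1 − 0.978 = 0.022
~~(~~q -> (p \/ r)) = 1 − 0.022 = 0.978
(~(q -> ~r) & q) <-> ~~(~~q -> (p \/ r)) = 1 − |0.000 − 0.978| = 1 − 0.978 = 0.022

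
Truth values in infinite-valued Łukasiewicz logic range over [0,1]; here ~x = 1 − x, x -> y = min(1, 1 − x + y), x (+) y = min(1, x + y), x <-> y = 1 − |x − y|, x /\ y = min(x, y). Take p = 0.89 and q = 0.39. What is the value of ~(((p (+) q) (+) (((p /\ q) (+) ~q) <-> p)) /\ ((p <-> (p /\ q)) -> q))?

0.11

p (+) q = min(1, 0.89 + 0.39) = min(1, 1.28) = 1.00
p /\ q = min(0.89, 0.39) = 0.39
~q = 1 − 0.39 = 0.61
(p /\ q) (+) ~q = min(1, 0.39 + 0.61) = min(1, 1.00) = 1.00
((p /\ q) (+) ~q) <-> p = 1 − |1.00 − 0.89| = 1 − 0.11 = 0.89
(p (+) q) (+) (((p /\ q) (+) ~q) <-> p) = min(1, 1.00 + 0.89) = min(1, 1.89) = 1.00
p <-> (p /\ q) = 1 − |0.89 − 0.39| = 1 − 0.50 = 0.50
(p <-> (p /\ q)) -> q = min(1, 1 − 0.50 + 0.39) = min(1, 0.89) = 0.89
((p (+) q) (+) (((p /\ q) (+) ~q) <-> p)) /\ ((p <-> (p /\ q)) -> q) = min(1.00, 0.89) = 0.89
~(((p (+) q) (+) (((p /\ q) (+) ~q) <-> p)) /\ ((p <-> (p /\ q)) -> q)) = 1 − 0.89 = 0.11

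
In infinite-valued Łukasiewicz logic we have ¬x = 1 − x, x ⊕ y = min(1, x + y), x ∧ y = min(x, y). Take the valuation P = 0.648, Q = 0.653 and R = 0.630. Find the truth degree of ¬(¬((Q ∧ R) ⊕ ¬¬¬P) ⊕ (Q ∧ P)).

Q ∧ R = min(0.653, 0.630) = 0.630
¬P = 1 − 0.648 = 0.352
¬¬P = 1 − 0.352 = 0.648
¬¬¬P = 1 − 0.648 = 0.352
(Q ∧ R) ⊕ ¬¬¬P = min(1, 0.630 + 0.352) = min(1, 0.982) = 0.982
¬((Q ∧ R) ⊕ ¬¬¬P) = 1 − 0.982 = 0.018
Q ∧ P = min(0.653, 0.648) = 0.648
¬((Q ∧ R) ⊕ ¬¬¬P) ⊕ (Q ∧ P) = min(1, 0.018 + 0.648) = min(1, 0.666) = 0.666
¬(¬((Q ∧ R) ⊕ ¬¬¬P) ⊕ (Q ∧ P)) = 1 − 0.666 = 0.334

0.334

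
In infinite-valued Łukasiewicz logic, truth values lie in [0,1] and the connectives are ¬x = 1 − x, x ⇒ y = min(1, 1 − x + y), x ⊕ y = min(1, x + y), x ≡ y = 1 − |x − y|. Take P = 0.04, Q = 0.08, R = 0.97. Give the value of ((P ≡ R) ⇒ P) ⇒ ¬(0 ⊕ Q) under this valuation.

0.95

P ≡ R = 1 − |0.04 − 0.97| = 1 − 0.93 = 0.07
(P ≡ R) ⇒ P = min(1, 1 − 0.07 + 0.04) = min(1, 0.97) = 0.97
0 ⊕ Q = min(1, 0.00 + 0.08) = min(1, 0.08) = 0.08
¬(0 ⊕ Q) = 1 − 0.08 = 0.92
((P ≡ R) ⇒ P) ⇒ ¬(0 ⊕ Q) = min(1, 1 − 0.97 + 0.92) = min(1, 0.95) = 0.95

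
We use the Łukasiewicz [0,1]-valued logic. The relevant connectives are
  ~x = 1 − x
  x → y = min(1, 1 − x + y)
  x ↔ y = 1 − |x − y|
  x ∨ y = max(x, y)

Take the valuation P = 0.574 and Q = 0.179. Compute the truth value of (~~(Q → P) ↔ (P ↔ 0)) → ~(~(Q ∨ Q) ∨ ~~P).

Q → P = min(1, 1 − 0.179 + 0.574) = min(1, 1.395) = 1.000
~(Q → P) = 1 − 1.000 = 0.000
~~(Q → P) = 1 − 0.000 = 1.000
P ↔ 0 = 1 − |0.574 − 0.000| = 1 − 0.574 = 0.426
~~(Q → P) ↔ (P ↔ 0) = 1 − |1.000 − 0.426| = 1 − 0.574 = 0.426
Q ∨ Q = max(0.179, 0.179) = 0.179
~(Q ∨ Q) = 1 − 0.179 = 0.821
~P = 1 − 0.574 = 0.426
~~P = 1 − 0.426 = 0.574
~(Q ∨ Q) ∨ ~~P = max(0.821, 0.574) = 0.821
~(~(Q ∨ Q) ∨ ~~P) = 1 − 0.821 = 0.179
(~~(Q → P) ↔ (P ↔ 0)) → ~(~(Q ∨ Q) ∨ ~~P) = min(1, 1 − 0.426 + 0.179) = min(1, 0.753) = 0.753

0.753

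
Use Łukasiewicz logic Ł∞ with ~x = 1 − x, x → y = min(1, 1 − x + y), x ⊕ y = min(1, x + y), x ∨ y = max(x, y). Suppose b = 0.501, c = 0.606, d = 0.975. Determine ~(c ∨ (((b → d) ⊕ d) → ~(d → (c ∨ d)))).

0.394

b → d = min(1, 1 − 0.501 + 0.975) = min(1, 1.474) = 1.000
(b → d) ⊕ d = min(1, 1.000 + 0.975) = min(1, 1.975) = 1.000
c ∨ d = max(0.606, 0.975) = 0.975
d → (c ∨ d) = min(1, 1 − 0.975 + 0.975) = min(1, 1.000) = 1.000
~(d → (c ∨ d)) = 1 − 1.000 = 0.000
((b → d) ⊕ d) → ~(d → (c ∨ d)) = min(1, 1 − 1.000 + 0.000) = min(1, 0.000) = 0.000
c ∨ (((b → d) ⊕ d) → ~(d → (c ∨ d))) = max(0.606, 0.000) = 0.606
~(c ∨ (((b → d) ⊕ d) → ~(d → (c ∨ d)))) = 1 − 0.606 = 0.394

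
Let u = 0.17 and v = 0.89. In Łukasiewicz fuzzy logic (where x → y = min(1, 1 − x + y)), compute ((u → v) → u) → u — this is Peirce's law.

1.00

u → v = min(1, 1 − 0.17 + 0.89) = min(1, 1.72) = 1.00
(u → v) → u = min(1, 1 − 1.00 + 0.17) = min(1, 0.17) = 0.17
((u → v) → u) → u = min(1, 1 − 0.17 + 0.17) = min(1, 1.00) = 1.00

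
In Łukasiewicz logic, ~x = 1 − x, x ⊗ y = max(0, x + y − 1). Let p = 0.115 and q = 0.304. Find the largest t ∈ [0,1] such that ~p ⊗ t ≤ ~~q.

~p = 1 − 0.115 = 0.885
So the left factor is ~p = 0.885.
~q = 1 − 0.304 = 0.696
~~q = 1 − 0.696 = 0.304
So the right-hand bound is ~~q = 0.304.
The residuum of the Łukasiewicz t-norm gives the supremum: min(1, 1 − 0.885 + 0.304).
1 − 0.885 + 0.304 = 0.419, so t = min(1, 0.419) = 0.419.
Check: 0.885 ⊗ 0.419 = max(0, 0.304) = 0.304 ≤ 0.304.

0.419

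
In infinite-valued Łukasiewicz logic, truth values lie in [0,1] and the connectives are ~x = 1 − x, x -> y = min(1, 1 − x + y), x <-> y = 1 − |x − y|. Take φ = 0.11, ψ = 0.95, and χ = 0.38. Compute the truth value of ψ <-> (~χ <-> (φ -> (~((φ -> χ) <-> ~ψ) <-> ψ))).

~χ = 1 − 0.38 = 0.62
φ -> χ = min(1, 1 − 0.11 + 0.38) = min(1, 1.27) = 1.00
~ψ = 1 − 0.95 = 0.05
(φ -> χ) <-> ~ψ = 1 − |1.00 − 0.05| = 1 − 0.95 = 0.05
~((φ -> χ) <-> ~ψ) = 1 − 0.05 = 0.95
~((φ -> χ) <-> ~ψ) <-> ψ = 1 − |0.95 − 0.95| = 1 − 0.00 = 1.00
φ -> (~((φ -> χ) <-> ~ψ) <-> ψ) = min(1, 1 − 0.11 + 1.00) = min(1, 1.89) = 1.00
~χ <-> (φ -> (~((φ -> χ) <-> ~ψ) <-> ψ)) = 1 − |0.62 − 1.00| = 1 − 0.38 = 0.62
ψ <-> (~χ <-> (φ -> (~((φ -> χ) <-> ~ψ) <-> ψ))) = 1 − |0.95 − 0.62| = 1 − 0.33 = 0.67

0.67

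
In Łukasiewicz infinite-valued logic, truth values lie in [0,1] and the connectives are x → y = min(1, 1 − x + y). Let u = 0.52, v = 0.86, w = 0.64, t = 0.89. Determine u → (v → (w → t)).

w → t = min(1, 1 − 0.64 + 0.89) = min(1, 1.25) = 1.00
v → (w → t) = min(1, 1 − 0.86 + 1.00) = min(1, 1.14) = 1.00
u → (v → (w → t)) = min(1, 1 − 0.52 + 1.00) = min(1, 1.48) = 1.00

1.00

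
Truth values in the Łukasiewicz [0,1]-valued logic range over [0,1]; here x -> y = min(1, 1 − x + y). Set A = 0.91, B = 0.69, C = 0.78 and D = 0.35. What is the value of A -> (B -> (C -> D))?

C -> D = min(1, 1 − 0.78 + 0.35) = min(1, 0.57) = 0.57
B -> (C -> D) = min(1, 1 − 0.69 + 0.57) = min(1, 0.88) = 0.88
A -> (B -> (C -> D)) = min(1, 1 − 0.91 + 0.88) = min(1, 0.97) = 0.97

0.97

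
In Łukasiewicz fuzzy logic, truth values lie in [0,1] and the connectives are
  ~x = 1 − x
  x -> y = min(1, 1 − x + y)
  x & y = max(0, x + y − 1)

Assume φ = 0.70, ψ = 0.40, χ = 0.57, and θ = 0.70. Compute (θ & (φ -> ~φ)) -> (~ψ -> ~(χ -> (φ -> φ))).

~φ = 1 − 0.70 = 0.30
φ -> ~φ = min(1, 1 − 0.70 + 0.30) = min(1, 0.60) = 0.60
θ & (φ -> ~φ) = max(0, 0.70 + 0.60 − 1) = max(0, 0.30) = 0.30
~ψ = 1 − 0.40 = 0.60
φ -> φ = min(1, 1 − 0.70 + 0.70) = min(1, 1.00) = 1.00
χ -> (φ -> φ) = min(1, 1 − 0.57 + 1.00) = min(1, 1.43) = 1.00
~(χ -> (φ -> φ)) = 1 − 1.00 = 0.00
~ψ -> ~(χ -> (φ -> φ)) = min(1, 1 − 0.60 + 0.00) = min(1, 0.40) = 0.40
(θ & (φ -> ~φ)) -> (~ψ -> ~(χ -> (φ -> φ))) = min(1, 1 − 0.30 + 0.40) = min(1, 1.10) = 1.00

1.00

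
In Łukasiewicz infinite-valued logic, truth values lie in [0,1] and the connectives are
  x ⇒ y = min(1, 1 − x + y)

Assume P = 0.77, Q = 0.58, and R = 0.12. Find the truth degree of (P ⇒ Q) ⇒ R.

P ⇒ Q = min(1, 1 − 0.77 + 0.58) = min(1, 0.81) = 0.81
(P ⇒ Q) ⇒ R = min(1, 1 − 0.81 + 0.12) = min(1, 0.31) = 0.31

0.31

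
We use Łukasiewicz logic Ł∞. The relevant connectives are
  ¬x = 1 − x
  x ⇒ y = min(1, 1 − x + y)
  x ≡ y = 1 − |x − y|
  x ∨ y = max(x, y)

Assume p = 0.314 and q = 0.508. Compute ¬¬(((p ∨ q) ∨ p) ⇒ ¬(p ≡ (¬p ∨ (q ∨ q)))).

p ∨ q = max(0.314, 0.508) = 0.508
(p ∨ q) ∨ p = max(0.508, 0.314) = 0.508
¬p = 1 − 0.314 = 0.686
q ∨ q = max(0.508, 0.508) = 0.508
¬p ∨ (q ∨ q) = max(0.686, 0.508) = 0.686
p ≡ (¬p ∨ (q ∨ q)) = 1 − |0.314 − 0.686| = 1 − 0.372 = 0.628
¬(p ≡ (¬p ∨ (q ∨ q))) = 1 − 0.628 = 0.372
((p ∨ q) ∨ p) ⇒ ¬(p ≡ (¬p ∨ (q ∨ q))) = min(1, 1 − 0.508 + 0.372) = min(1, 0.864) = 0.864
¬(((p ∨ q) ∨ p) ⇒ ¬(p ≡ (¬p ∨ (q ∨ q)))) = 1 − 0.864 = 0.136
¬¬(((p ∨ q) ∨ p) ⇒ ¬(p ≡ (¬p ∨ (q ∨ q)))) = 1 − 0.136 = 0.864

0.864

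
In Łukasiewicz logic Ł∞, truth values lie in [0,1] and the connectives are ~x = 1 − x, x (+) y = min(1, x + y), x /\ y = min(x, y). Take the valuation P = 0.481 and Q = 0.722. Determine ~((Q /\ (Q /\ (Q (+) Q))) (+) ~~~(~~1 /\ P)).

Q (+) Q = min(1, 0.722 + 0.722) = min(1, 1.444) = 1.000
Q /\ (Q (+) Q) = min(0.722, 1.000) = 0.722
Q /\ (Q /\ (Q (+) Q)) = min(0.722, 0.722) = 0.722
~1 = 1 − 1.000 = 0.000
~~1 = 1 − 0.000 = 1.000
~~1 /\ P = min(1.000, 0.481) = 0.481
~(~~1 /\ P) = 1 − 0.481 = 0.519
~~(~~1 /\ P) = 1 − 0.519 = 0.481
~~~(~~1 /\ P) = 1 − 0.481 = 0.519
(Q /\ (Q /\ (Q (+) Q))) (+) ~~~(~~1 /\ P) = min(1, 0.722 + 0.519) = min(1, 1.241) = 1.000
~((Q /\ (Q /\ (Q (+) Q))) (+) ~~~(~~1 /\ P)) = 1 − 1.000 = 0.000

0.000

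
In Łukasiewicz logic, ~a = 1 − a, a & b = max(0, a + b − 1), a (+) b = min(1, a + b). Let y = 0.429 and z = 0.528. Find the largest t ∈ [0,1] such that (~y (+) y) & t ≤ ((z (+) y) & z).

~y = 1 − 0.429 = 0.571
~y (+) y = min(1, 0.571 + 0.429) = min(1, 1.000) = 1.000
So the left factor is ~y (+) y = 1.000.
z (+) y = min(1, 0.528 + 0.429) = min(1, 0.957) = 0.957
(z (+) y) & z = max(0, 0.957 + 0.528 − 1) = max(0, 0.485) = 0.485
So the right-hand bound is (z (+) y) & z = 0.485.
The residuum of the Łukasiewicz t-norm gives the supremum: min(1, 1 − 1.000 + 0.485).
1 − 1.000 + 0.485 = 0.485, so t = min(1, 0.485) = 0.485.
Check: 1.000 & 0.485 = max(0, 0.485) = 0.485 ≤ 0.485.

0.485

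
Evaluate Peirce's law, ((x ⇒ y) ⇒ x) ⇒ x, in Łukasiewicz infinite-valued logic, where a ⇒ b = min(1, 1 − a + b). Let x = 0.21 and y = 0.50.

x ⇒ y = min(1, 1 − 0.21 + 0.50) = min(1, 1.29) = 1.00
(x ⇒ y) ⇒ x = min(1, 1 − 1.00 + 0.21) = min(1, 0.21) = 0.21
((x ⇒ y) ⇒ x) ⇒ x = min(1, 1 − 0.21 + 0.21) = min(1, 1.00) = 1.00

1.00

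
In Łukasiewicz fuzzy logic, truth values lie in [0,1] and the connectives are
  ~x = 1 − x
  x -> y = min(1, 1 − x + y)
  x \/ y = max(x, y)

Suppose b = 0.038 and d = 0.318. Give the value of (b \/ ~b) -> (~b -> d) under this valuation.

~b = 1 − 0.038 = 0.962
b \/ ~b = max(0.038, 0.962) = 0.962
~b -> d = min(1, 1 − 0.962 + 0.318) = min(1, 0.356) = 0.356
(b \/ ~b) -> (~b -> d) = min(1, 1 − 0.962 + 0.356) = min(1, 0.394) = 0.394

0.394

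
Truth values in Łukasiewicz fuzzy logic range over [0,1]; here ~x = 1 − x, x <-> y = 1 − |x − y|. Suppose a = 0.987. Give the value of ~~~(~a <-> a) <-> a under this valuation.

0.987

~a = 1 − 0.987 = 0.013
~a <-> a = 1 − |0.013 − 0.987| = 1 − 0.974 = 0.026
~(~a <-> a) = 1 − 0.026 = 0.974
~~(~a <-> a) = 1 − 0.974 = 0.026
~~~(~a <-> a) = 1 − 0.026 = 0.974
~~~(~a <-> a) <-> a = 1 − |0.974 − 0.987| = 1 − 0.013 = 0.987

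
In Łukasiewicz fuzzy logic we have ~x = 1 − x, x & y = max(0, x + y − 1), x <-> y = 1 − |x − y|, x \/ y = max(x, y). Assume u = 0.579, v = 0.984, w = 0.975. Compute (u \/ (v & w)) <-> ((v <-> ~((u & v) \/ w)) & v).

0.066

v & w = max(0, 0.984 + 0.975 − 1) = max(0, 0.959) = 0.959
u \/ (v & w) = max(0.579, 0.959) = 0.959
u & v = max(0, 0.579 + 0.984 − 1) = max(0, 0.563) = 0.563
(u & v) \/ w = max(0.563, 0.975) = 0.975
~((u & v) \/ w) = 1 − 0.975 = 0.025
v <-> ~((u & v) \/ w) = 1 − |0.984 − 0.025| = 1 − 0.959 = 0.041
(v <-> ~((u & v) \/ w)) & v = max(0, 0.041 + 0.984 − 1) = max(0, 0.025) = 0.025
(u \/ (v & w)) <-> ((v <-> ~((u & v) \/ w)) & v) = 1 − |0.959 − 0.025| = 1 − 0.934 = 0.066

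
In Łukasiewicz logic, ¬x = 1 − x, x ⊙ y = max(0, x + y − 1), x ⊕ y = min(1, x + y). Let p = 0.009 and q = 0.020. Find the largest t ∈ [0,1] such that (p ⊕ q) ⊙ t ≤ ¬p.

p ⊕ q = min(1, 0.009 + 0.020) = min(1, 0.029) = 0.029
So the left factor is p ⊕ q = 0.029.
¬p = 1 − 0.009 = 0.991
So the right-hand bound is ¬p = 0.991.
The residuum of the Łukasiewicz t-norm gives the supremum: min(1, 1 − 0.029 + 0.991).
1 − 0.029 + 0.991 = 1.962, so t = min(1, 1.962) = 1.000.
Check: 0.029 ⊙ 1.000 = max(0, 0.029) = 0.029 ≤ 0.991.

1.000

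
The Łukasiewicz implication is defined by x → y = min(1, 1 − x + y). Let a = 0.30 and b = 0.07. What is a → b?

0.77

a → b = min(1, 1 − 0.30 + 0.07) = min(1, 0.77) = 0.77
For comparison, the Gödel implication (1 if x ≤ y else y) would give 0.07.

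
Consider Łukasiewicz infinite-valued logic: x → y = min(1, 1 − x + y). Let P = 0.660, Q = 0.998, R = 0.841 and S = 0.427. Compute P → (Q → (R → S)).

0.928

R → S = min(1, 1 − 0.841 + 0.427) = min(1, 0.586) = 0.586
Q → (R → S) = min(1, 1 − 0.998 + 0.586) = min(1, 0.588) = 0.588
P → (Q → (R → S)) = min(1, 1 − 0.660 + 0.588) = min(1, 0.928) = 0.928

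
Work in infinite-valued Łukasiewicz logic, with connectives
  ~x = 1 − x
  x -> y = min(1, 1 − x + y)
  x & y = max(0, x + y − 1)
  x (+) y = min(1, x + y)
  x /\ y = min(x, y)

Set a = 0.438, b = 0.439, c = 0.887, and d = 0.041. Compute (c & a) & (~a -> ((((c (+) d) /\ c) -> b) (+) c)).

0.325

c & a = max(0, 0.887 + 0.438 − 1) = max(0, 0.325) = 0.325
~a = 1 − 0.438 = 0.562
c (+) d = min(1, 0.887 + 0.041) = min(1, 0.928) = 0.928
(c (+) d) /\ c = min(0.928, 0.887) = 0.887
((c (+) d) /\ c) -> b = min(1, 1 − 0.887 + 0.439) = min(1, 0.552) = 0.552
(((c (+) d) /\ c) -> b) (+) c = min(1, 0.552 + 0.887) = min(1, 1.439) = 1.000
~a -> ((((c (+) d) /\ c) -> b) (+) c) = min(1, 1 − 0.562 + 1.000) = min(1, 1.438) = 1.000
(c & a) & (~a -> ((((c (+) d) /\ c) -> b) (+) c)) = max(0, 0.325 + 1.000 − 1) = max(0, 0.325) = 0.325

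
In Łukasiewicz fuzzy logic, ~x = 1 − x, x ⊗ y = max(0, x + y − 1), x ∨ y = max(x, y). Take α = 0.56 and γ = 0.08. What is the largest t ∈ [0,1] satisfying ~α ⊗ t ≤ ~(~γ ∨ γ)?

0.64

~α = 1 − 0.56 = 0.44
So the left factor is ~α = 0.44.
~γ = 1 − 0.08 = 0.92
~γ ∨ γ = max(0.92, 0.08) = 0.92
~(~γ ∨ γ) = 1 − 0.92 = 0.08
So the right-hand bound is ~(~γ ∨ γ) = 0.08.
The residuum of the Łukasiewicz t-norm gives the supremum: min(1, 1 − 0.44 + 0.08).
1 − 0.44 + 0.08 = 0.64, so t = min(1, 0.64) = 0.64.
Check: 0.44 ⊗ 0.64 = max(0, 0.08) = 0.08 ≤ 0.08.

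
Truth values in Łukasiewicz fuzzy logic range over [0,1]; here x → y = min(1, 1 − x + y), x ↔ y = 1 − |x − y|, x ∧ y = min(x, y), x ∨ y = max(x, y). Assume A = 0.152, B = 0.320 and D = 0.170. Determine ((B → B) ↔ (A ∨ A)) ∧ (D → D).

0.152

B → B = min(1, 1 − 0.320 + 0.320) = min(1, 1.000) = 1.000
A ∨ A = max(0.152, 0.152) = 0.152
(B → B) ↔ (A ∨ A) = 1 − |1.000 − 0.152| = 1 − 0.848 = 0.152
D → D = min(1, 1 − 0.170 + 0.170) = min(1, 1.000) = 1.000
((B → B) ↔ (A ∨ A)) ∧ (D → D) = min(0.152, 1.000) = 0.152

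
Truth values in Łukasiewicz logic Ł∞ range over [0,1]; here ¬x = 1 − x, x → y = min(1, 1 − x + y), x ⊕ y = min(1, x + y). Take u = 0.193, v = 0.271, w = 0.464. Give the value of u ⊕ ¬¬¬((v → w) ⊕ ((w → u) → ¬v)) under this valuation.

v → w = min(1, 1 − 0.271 + 0.464) = min(1, 1.193) = 1.000
w → u = min(1, 1 − 0.464 + 0.193) = min(1, 0.729) = 0.729
¬v = 1 − 0.271 = 0.729
(w → u) → ¬v = min(1, 1 − 0.729 + 0.729) = min(1, 1.000) = 1.000
(v → w) ⊕ ((w → u) → ¬v) = min(1, 1.000 + 1.000) = min(1, 2.000) = 1.000
¬((v → w) ⊕ ((w → u) → ¬v)) = 1 − 1.000 = 0.000
¬¬((v → w) ⊕ ((w → u) → ¬v)) = 1 − 0.000 = 1.000
¬¬¬((v → w) ⊕ ((w → u) → ¬v)) = 1 − 1.000 = 0.000
u ⊕ ¬¬¬((v → w) ⊕ ((w → u) → ¬v)) = min(1, 0.193 + 0.000) = min(1, 0.193) = 0.193

0.193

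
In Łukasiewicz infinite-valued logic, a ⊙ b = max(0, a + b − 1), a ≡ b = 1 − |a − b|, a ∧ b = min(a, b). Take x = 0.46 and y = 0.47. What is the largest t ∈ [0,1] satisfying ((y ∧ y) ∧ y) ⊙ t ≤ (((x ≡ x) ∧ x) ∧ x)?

y ∧ y = min(0.47, 0.47) = 0.47
(y ∧ y) ∧ y = min(0.47, 0.47) = 0.47
So the left factor is (y ∧ y) ∧ y = 0.47.
x ≡ x = 1 − |0.46 − 0.46| = 1 − 0.00 = 1.00
(x ≡ x) ∧ x = min(1.00, 0.46) = 0.46
((x ≡ x) ∧ x) ∧ x = min(0.46, 0.46) = 0.46
So the right-hand bound is ((x ≡ x) ∧ x) ∧ x = 0.46.
The residuum of the Łukasiewicz t-norm gives the supremum: min(1, 1 − 0.47 + 0.46).
1 − 0.47 + 0.46 = 0.99, so t = min(1, 0.99) = 0.99.
Check: 0.47 ⊙ 0.99 = max(0, 0.46) = 0.46 ≤ 0.46.

0.99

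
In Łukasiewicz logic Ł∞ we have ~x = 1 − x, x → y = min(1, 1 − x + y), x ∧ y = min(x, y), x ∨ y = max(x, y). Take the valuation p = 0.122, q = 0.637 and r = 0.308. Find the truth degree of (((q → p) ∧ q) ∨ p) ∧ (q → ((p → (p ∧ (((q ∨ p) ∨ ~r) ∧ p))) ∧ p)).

0.485

q → p = min(1, 1 − 0.637 + 0.122) = min(1, 0.485) = 0.485
(q → p) ∧ q = min(0.485, 0.637) = 0.485
((q → p) ∧ q) ∨ p = max(0.485, 0.122) = 0.485
q ∨ p = max(0.637, 0.122) = 0.637
~r = 1 − 0.308 = 0.692
(q ∨ p) ∨ ~r = max(0.637, 0.692) = 0.692
((q ∨ p) ∨ ~r) ∧ p = min(0.692, 0.122) = 0.122
p ∧ (((q ∨ p) ∨ ~r) ∧ p) = min(0.122, 0.122) = 0.122
p → (p ∧ (((q ∨ p) ∨ ~r) ∧ p)) = min(1, 1 − 0.122 + 0.122) = min(1, 1.000) = 1.000
(p → (p ∧ (((q ∨ p) ∨ ~r) ∧ p))) ∧ p = min(1.000, 0.122) = 0.122
q → ((p → (p ∧ (((q ∨ p) ∨ ~r) ∧ p))) ∧ p) = min(1, 1 − 0.637 + 0.122) = min(1, 0.485) = 0.485
(((q → p) ∧ q) ∨ p) ∧ (q → ((p → (p ∧ (((q ∨ p) ∨ ~r) ∧ p))) ∧ p)) = min(0.485, 0.485) = 0.485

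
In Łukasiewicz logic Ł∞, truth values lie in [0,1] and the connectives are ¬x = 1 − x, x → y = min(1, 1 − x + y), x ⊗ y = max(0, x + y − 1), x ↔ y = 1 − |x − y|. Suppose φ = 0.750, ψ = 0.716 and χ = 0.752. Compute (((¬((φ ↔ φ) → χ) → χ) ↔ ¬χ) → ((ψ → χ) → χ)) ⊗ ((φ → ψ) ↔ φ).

0.784

φ ↔ φ = 1 − |0.750 − 0.750| = 1 − 0.000 = 1.000
(φ ↔ φ) → χ = min(1, 1 − 1.000 + 0.752) = min(1, 0.752) = 0.752
¬((φ ↔ φ) → χ) = 1 − 0.752 = 0.248
¬((φ ↔ φ) → χ) → χ = min(1, 1 − 0.248 + 0.752) = min(1, 1.504) = 1.000
¬χ = 1 − 0.752 = 0.248
(¬((φ ↔ φ) → χ) → χ) ↔ ¬χ = 1 − |1.000 − 0.248| = 1 − 0.752 = 0.248
ψ → χ = min(1, 1 − 0.716 + 0.752) = min(1, 1.036) = 1.000
(ψ → χ) → χ = min(1, 1 − 1.000 + 0.752) = min(1, 0.752) = 0.752
((¬((φ ↔ φ) → χ) → χ) ↔ ¬χ) → ((ψ → χ) → χ) = min(1, 1 − 0.248 + 0.752) = min(1, 1.504) = 1.000
φ → ψ = min(1, 1 − 0.750 + 0.716) = min(1, 0.966) = 0.966
(φ → ψ) ↔ φ = 1 − |0.966 − 0.750| = 1 − 0.216 = 0.784
(((¬((φ ↔ φ) → χ) → χ) ↔ ¬χ) → ((ψ → χ) → χ)) ⊗ ((φ → ψ) ↔ φ) = max(0, 1.000 + 0.784 − 1) = max(0, 0.784) = 0.784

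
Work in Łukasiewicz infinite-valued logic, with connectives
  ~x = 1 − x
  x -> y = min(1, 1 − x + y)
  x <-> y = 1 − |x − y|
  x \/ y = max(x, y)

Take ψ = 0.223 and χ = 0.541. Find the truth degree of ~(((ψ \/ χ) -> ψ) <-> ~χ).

0.223

ψ \/ χ = max(0.223, 0.541) = 0.541
(ψ \/ χ) -> ψ = min(1, 1 − 0.541 + 0.223) = min(1, 0.682) = 0.682
~χ = 1 − 0.541 = 0.459
((ψ \/ χ) -> ψ) <-> ~χ = 1 − |0.682 − 0.459| = 1 − 0.223 = 0.777
~(((ψ \/ χ) -> ψ) <-> ~χ) = 1 − 0.777 = 0.223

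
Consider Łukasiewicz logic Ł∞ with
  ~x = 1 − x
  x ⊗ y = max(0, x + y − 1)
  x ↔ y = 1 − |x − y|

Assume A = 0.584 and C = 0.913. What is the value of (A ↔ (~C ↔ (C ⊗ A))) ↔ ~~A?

0.590

~C = 1 − 0.913 = 0.087
C ⊗ A = max(0, 0.913 + 0.584 − 1) = max(0, 0.497) = 0.497
~C ↔ (C ⊗ A) = 1 − |0.087 − 0.497| = 1 − 0.410 = 0.590
A ↔ (~C ↔ (C ⊗ A)) = 1 − |0.584 − 0.590| = 1 − 0.006 = 0.994
~A = 1 − 0.584 = 0.416
~~A = 1 − 0.416 = 0.584
(A ↔ (~C ↔ (C ⊗ A))) ↔ ~~A = 1 − |0.994 − 0.584| = 1 − 0.410 = 0.590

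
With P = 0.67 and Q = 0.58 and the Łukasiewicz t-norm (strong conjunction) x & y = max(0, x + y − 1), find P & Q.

0.25

P & Q = max(0, 0.67 + 0.58 − 1) = max(0, 0.25) = 0.25
For comparison, the Gödel (minimum) t-norm min(x, y) would give 0.58.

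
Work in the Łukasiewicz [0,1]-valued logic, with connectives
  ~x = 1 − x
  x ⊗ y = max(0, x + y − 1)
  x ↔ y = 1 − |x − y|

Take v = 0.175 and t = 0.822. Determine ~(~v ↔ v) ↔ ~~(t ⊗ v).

0.350

~v = 1 − 0.175 = 0.825
~v ↔ v = 1 − |0.825 − 0.175| = 1 − 0.650 = 0.350
~(~v ↔ v) = 1 − 0.350 = 0.650
t ⊗ v = max(0, 0.822 + 0.175 − 1) = max(0, -0.003) = 0.000
~(t ⊗ v) = 1 − 0.000 = 1.000
~~(t ⊗ v) = 1 − 1.000 = 0.000
~(~v ↔ v) ↔ ~~(t ⊗ v) = 1 − |0.650 − 0.000| = 1 − 0.650 = 0.350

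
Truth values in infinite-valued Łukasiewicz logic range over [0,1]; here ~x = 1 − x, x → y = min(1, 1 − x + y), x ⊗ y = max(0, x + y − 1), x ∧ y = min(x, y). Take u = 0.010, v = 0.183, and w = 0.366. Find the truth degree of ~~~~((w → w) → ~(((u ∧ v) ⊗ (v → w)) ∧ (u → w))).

w → w = min(1, 1 − 0.366 + 0.366) = min(1, 1.000) = 1.000
u ∧ v = min(0.010, 0.183) = 0.010
v → w = min(1, 1 − 0.183 + 0.366) = min(1, 1.183) = 1.000
(u ∧ v) ⊗ (v → w) = max(0, 0.010 + 1.000 − 1) = max(0, 0.010) = 0.010
u → w = min(1, 1 − 0.010 + 0.366) = min(1, 1.356) = 1.000
((u ∧ v) ⊗ (v → w)) ∧ (u → w) = min(0.010, 1.000) = 0.010
~(((u ∧ v) ⊗ (v → w)) ∧ (u → w)) = 1 − 0.010 = 0.990
(w → w) → ~(((u ∧ v) ⊗ (v → w)) ∧ (u → w)) = min(1, 1 − 1.000 + 0.990) = min(1, 0.990) = 0.990
~((w → w) → ~(((u ∧ v) ⊗ (v → w)) ∧ (u → w))) = 1 − 0.990 = 0.010
~~((w → w) → ~(((u ∧ v) ⊗ (v → w)) ∧ (u → w))) = 1 − 0.010 = 0.990
~~~((w → w) → ~(((u ∧ v) ⊗ (v → w)) ∧ (u → w))) = 1 − 0.990 = 0.010
~~~~((w → w) → ~(((u ∧ v) ⊗ (v → w)) ∧ (u → w))) = 1 − 0.010 = 0.990

0.990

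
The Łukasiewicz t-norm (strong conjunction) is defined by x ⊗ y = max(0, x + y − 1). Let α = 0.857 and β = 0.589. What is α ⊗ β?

0.446

α ⊗ β = max(0, 0.857 + 0.589 − 1) = max(0, 0.446) = 0.446
For comparison, the Gödel (minimum) t-norm min(x, y) would give 0.589.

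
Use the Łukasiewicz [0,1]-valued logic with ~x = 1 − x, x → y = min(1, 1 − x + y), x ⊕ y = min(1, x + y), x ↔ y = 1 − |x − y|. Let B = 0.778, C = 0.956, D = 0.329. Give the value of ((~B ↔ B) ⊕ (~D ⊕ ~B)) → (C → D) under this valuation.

0.373

~B = 1 − 0.778 = 0.222
~B ↔ B = 1 − |0.222 − 0.778| = 1 − 0.556 = 0.444
~D = 1 − 0.329 = 0.671
~D ⊕ ~B = min(1, 0.671 + 0.222) = min(1, 0.893) = 0.893
(~B ↔ B) ⊕ (~D ⊕ ~B) = min(1, 0.444 + 0.893) = min(1, 1.337) = 1.000
C → D = min(1, 1 − 0.956 + 0.329) = min(1, 0.373) = 0.373
((~B ↔ B) ⊕ (~D ⊕ ~B)) → (C → D) = min(1, 1 − 1.000 + 0.373) = min(1, 0.373) = 0.373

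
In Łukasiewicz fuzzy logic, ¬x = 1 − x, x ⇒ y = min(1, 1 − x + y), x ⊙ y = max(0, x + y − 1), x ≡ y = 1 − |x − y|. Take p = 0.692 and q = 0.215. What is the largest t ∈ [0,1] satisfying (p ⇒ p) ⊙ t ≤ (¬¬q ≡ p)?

0.523

p ⇒ p = min(1, 1 − 0.692 + 0.692) = min(1, 1.000) = 1.000
So the left factor is p ⇒ p = 1.000.
¬q = 1 − 0.215 = 0.785
¬¬q = 1 − 0.785 = 0.215
¬¬q ≡ p = 1 − |0.215 − 0.692| = 1 − 0.477 = 0.523
So the right-hand bound is ¬¬q ≡ p = 0.523.
The residuum of the Łukasiewicz t-norm gives the supremum: min(1, 1 − 1.000 + 0.523).
1 − 1.000 + 0.523 = 0.523, so t = min(1, 0.523) = 0.523.
Check: 1.000 ⊙ 0.523 = max(0, 0.523) = 0.523 ≤ 0.523.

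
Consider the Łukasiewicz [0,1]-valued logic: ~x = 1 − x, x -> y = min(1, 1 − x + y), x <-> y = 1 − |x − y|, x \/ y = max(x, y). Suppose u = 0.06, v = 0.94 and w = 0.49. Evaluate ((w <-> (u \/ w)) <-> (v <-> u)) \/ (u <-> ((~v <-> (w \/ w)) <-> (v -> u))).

u \/ w = max(0.06, 0.49) = 0.49
w <-> (u \/ w) = 1 − |0.49 − 0.49| = 1 − 0.00 = 1.00
v <-> u = 1 − |0.94 − 0.06| = 1 − 0.88 = 0.12
(w <-> (u \/ w)) <-> (v <-> u) = 1 − |1.00 − 0.12| = 1 − 0.88 = 0.12
~v = 1 − 0.94 = 0.06
w \/ w = max(0.49, 0.49) = 0.49
~v <-> (w \/ w) = 1 − |0.06 − 0.49| = 1 − 0.43 = 0.57
v -> u = min(1, 1 − 0.94 + 0.06) = min(1, 0.12) = 0.12
(~v <-> (w \/ w)) <-> (v -> u) = 1 − |0.57 − 0.12| = 1 − 0.45 = 0.55
u <-> ((~v <-> (w \/ w)) <-> (v -> u)) = 1 − |0.06 − 0.55| = 1 − 0.49 = 0.51
((w <-> (u \/ w)) <-> (v <-> u)) \/ (u <-> ((~v <-> (w \/ w)) <-> (v -> u))) = max(0.12, 0.51) = 0.51

0.51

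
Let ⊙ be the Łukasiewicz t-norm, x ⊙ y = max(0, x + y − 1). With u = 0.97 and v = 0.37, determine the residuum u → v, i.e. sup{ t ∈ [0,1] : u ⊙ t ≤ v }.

The residuum of the Łukasiewicz t-norm gives the supremum: min(1, 1 − 0.97 + 0.37).
1 − 0.97 + 0.37 = 0.40, so t = min(1, 0.40) = 0.40.
Check: 0.97 ⊙ 0.40 = max(0, 0.37) = 0.37 ≤ 0.37.

0.40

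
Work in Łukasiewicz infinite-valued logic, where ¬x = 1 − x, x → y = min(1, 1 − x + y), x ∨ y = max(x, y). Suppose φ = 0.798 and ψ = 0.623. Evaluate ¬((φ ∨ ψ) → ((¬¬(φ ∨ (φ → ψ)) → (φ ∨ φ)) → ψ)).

φ ∨ ψ = max(0.798, 0.623) = 0.798
φ → ψ = min(1, 1 − 0.798 + 0.623) = min(1, 0.825) = 0.825
φ ∨ (φ → ψ) = max(0.798, 0.825) = 0.825
¬(φ ∨ (φ → ψ)) = 1 − 0.825 = 0.175
¬¬(φ ∨ (φ → ψ)) = 1 − 0.175 = 0.825
φ ∨ φ = max(0.798, 0.798) = 0.798
¬¬(φ ∨ (φ → ψ)) → (φ ∨ φ) = min(1, 1 − 0.825 + 0.798) = min(1, 0.973) = 0.973
(¬¬(φ ∨ (φ → ψ)) → (φ ∨ φ)) → ψ = min(1, 1 − 0.973 + 0.623) = min(1, 0.650) = 0.650
(φ ∨ ψ) → ((¬¬(φ ∨ (φ → ψ)) → (φ ∨ φ)) → ψ) = min(1, 1 − 0.798 + 0.650) = min(1, 0.852) = 0.852
¬((φ ∨ ψ) → ((¬¬(φ ∨ (φ → ψ)) → (φ ∨ φ)) → ψ)) = 1 − 0.852 = 0.148

0.148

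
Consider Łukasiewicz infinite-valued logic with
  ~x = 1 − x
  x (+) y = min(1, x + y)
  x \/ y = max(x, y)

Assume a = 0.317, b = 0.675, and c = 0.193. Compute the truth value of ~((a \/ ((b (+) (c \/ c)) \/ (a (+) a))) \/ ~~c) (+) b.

c \/ c = max(0.193, 0.193) = 0.193
b (+) (c \/ c) = min(1, 0.675 + 0.193) = min(1, 0.868) = 0.868
a (+) a = min(1, 0.317 + 0.317) = min(1, 0.634) = 0.634
(b (+) (c \/ c)) \/ (a (+) a) = max(0.868, 0.634) = 0.868
a \/ ((b (+) (c \/ c)) \/ (a (+) a)) = max(0.317, 0.868) = 0.868
~c = 1 − 0.193 = 0.807
~~c = 1 − 0.807 = 0.193
(a \/ ((b (+) (c \/ c)) \/ (a (+) a))) \/ ~~c = max(0.868, 0.193) = 0.868
~((a \/ ((b (+) (c \/ c)) \/ (a (+) a))) \/ ~~c) = 1 − 0.868 = 0.132
~((a \/ ((b (+) (c \/ c)) \/ (a (+) a))) \/ ~~c) (+) b = min(1, 0.132 + 0.675) = min(1, 0.807) = 0.807

0.807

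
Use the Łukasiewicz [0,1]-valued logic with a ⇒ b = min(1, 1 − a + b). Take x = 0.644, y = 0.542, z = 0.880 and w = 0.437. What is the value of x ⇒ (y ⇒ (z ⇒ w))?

1.000

z ⇒ w = min(1, 1 − 0.880 + 0.437) = min(1, 0.557) = 0.557
y ⇒ (z ⇒ w) = min(1, 1 − 0.542 + 0.557) = min(1, 1.015) = 1.000
x ⇒ (y ⇒ (z ⇒ w)) = min(1, 1 − 0.644 + 1.000) = min(1, 1.356) = 1.000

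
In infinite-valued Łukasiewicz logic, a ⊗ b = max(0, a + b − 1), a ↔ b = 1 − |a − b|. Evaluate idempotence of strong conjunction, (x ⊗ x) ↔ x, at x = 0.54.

x ⊗ x = max(0, 0.54 + 0.54 − 1) = max(0, 0.08) = 0.08
(x ⊗ x) ↔ x = 1 − |0.08 − 0.54| = 1 − 0.46 = 0.54
(The value 0.54 < 1 shows this instance is not satisfied; fails in Ł∞ since a ⊗ a = max(0, 2a−1) ≠ a in general.)

0.54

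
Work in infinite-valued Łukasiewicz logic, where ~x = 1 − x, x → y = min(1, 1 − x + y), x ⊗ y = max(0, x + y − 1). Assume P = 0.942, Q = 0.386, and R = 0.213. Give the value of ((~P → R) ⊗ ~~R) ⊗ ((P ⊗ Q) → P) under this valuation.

~P = 1 − 0.942 = 0.058
~P → R = min(1, 1 − 0.058 + 0.213) = min(1, 1.155) = 1.000
~R = 1 − 0.213 = 0.787
~~R = 1 − 0.787 = 0.213
(~P → R) ⊗ ~~R = max(0, 1.000 + 0.213 − 1) = max(0, 0.213) = 0.213
P ⊗ Q = max(0, 0.942 + 0.386 − 1) = max(0, 0.328) = 0.328
(P ⊗ Q) → P = min(1, 1 − 0.328 + 0.942) = min(1, 1.614) = 1.000
((~P → R) ⊗ ~~R) ⊗ ((P ⊗ Q) → P) = max(0, 0.213 + 1.000 − 1) = max(0, 0.213) = 0.213

0.213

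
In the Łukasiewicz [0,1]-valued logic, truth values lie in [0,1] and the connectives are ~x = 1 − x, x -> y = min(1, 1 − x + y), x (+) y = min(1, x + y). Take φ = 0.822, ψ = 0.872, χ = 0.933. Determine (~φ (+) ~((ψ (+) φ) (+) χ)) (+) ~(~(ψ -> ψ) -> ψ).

0.178

~φ = 1 − 0.822 = 0.178
ψ (+) φ = min(1, 0.872 + 0.822) = min(1, 1.694) = 1.000
(ψ (+) φ) (+) χ = min(1, 1.000 + 0.933) = min(1, 1.933) = 1.000
~((ψ (+) φ) (+) χ) = 1 − 1.000 = 0.000
~φ (+) ~((ψ (+) φ) (+) χ) = min(1, 0.178 + 0.000) = min(1, 0.178) = 0.178
ψ -> ψ = min(1, 1 − 0.872 + 0.872) = min(1, 1.000) = 1.000
~(ψ -> ψ) = 1 − 1.000 = 0.000
~(ψ -> ψ) -> ψ = min(1, 1 − 0.000 + 0.872) = min(1, 1.872) = 1.000
~(~(ψ -> ψ) -> ψ) = 1 − 1.000 = 0.000
(~φ (+) ~((ψ (+) φ) (+) χ)) (+) ~(~(ψ -> ψ) -> ψ) = min(1, 0.178 + 0.000) = min(1, 0.178) = 0.178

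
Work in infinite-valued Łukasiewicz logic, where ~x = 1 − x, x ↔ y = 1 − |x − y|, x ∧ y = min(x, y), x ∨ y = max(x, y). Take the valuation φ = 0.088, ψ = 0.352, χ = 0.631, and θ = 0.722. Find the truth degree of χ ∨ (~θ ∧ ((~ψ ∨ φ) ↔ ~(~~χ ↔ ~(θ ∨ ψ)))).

~θ = 1 − 0.722 = 0.278
~ψ = 1 − 0.352 = 0.648
~ψ ∨ φ = max(0.648, 0.088) = 0.648
~χ = 1 − 0.631 = 0.369
~~χ = 1 − 0.369 = 0.631
θ ∨ ψ = max(0.722, 0.352) = 0.722
~(θ ∨ ψ) = 1 − 0.722 = 0.278
~~χ ↔ ~(θ ∨ ψ) = 1 − |0.631 − 0.278| = 1 − 0.353 = 0.647
~(~~χ ↔ ~(θ ∨ ψ)) = 1 − 0.647 = 0.353
(~ψ ∨ φ) ↔ ~(~~χ ↔ ~(θ ∨ ψ)) = 1 − |0.648 − 0.353| = 1 − 0.295 = 0.705
~θ ∧ ((~ψ ∨ φ) ↔ ~(~~χ ↔ ~(θ ∨ ψ))) = min(0.278, 0.705) = 0.278
χ ∨ (~θ ∧ ((~ψ ∨ φ) ↔ ~(~~χ ↔ ~(θ ∨ ψ)))) = max(0.631, 0.278) = 0.631

0.631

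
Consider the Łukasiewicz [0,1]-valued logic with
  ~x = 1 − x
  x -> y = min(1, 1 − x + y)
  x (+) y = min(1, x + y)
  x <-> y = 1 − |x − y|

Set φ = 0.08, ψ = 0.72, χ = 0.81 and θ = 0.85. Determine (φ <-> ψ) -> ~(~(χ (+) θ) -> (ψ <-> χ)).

0.64

φ <-> ψ = 1 − |0.08 − 0.72| = 1 − 0.64 = 0.36
χ (+) θ = min(1, 0.81 + 0.85) = min(1, 1.66) = 1.00
~(χ (+) θ) = 1 − 1.00 = 0.00
ψ <-> χ = 1 − |0.72 − 0.81| = 1 − 0.09 = 0.91
~(χ (+) θ) -> (ψ <-> χ) = min(1, 1 − 0.00 + 0.91) = min(1, 1.91) = 1.00
~(~(χ (+) θ) -> (ψ <-> χ)) = 1 − 1.00 = 0.00
(φ <-> ψ) -> ~(~(χ (+) θ) -> (ψ <-> χ)) = min(1, 1 − 0.36 + 0.00) = min(1, 0.64) = 0.64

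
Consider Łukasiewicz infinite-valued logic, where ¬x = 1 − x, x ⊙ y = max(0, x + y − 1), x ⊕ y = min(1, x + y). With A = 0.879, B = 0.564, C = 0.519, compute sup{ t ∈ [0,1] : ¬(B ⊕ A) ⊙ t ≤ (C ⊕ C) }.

1.000

B ⊕ A = min(1, 0.564 + 0.879) = min(1, 1.443) = 1.000
¬(B ⊕ A) = 1 − 1.000 = 0.000
So the left factor is ¬(B ⊕ A) = 0.000.
C ⊕ C = min(1, 0.519 + 0.519) = min(1, 1.038) = 1.000
So the right-hand bound is C ⊕ C = 1.000.
The residuum of the Łukasiewicz t-norm gives the supremum: min(1, 1 − 0.000 + 1.000).
1 − 0.000 + 1.000 = 2.000, so t = min(1, 2.000) = 1.000.
Check: 0.000 ⊙ 1.000 = max(0, 0.000) = 0.000 ≤ 1.000.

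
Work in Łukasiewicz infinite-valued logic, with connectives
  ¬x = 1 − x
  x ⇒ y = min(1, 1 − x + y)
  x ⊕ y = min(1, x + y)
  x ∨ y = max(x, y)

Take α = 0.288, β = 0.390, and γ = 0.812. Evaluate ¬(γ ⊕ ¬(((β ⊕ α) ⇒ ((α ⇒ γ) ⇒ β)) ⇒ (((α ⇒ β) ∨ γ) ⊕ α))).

β ⊕ α = min(1, 0.390 + 0.288) = min(1, 0.678) = 0.678
α ⇒ γ = min(1, 1 − 0.288 + 0.812) = min(1, 1.524) = 1.000
(α ⇒ γ) ⇒ β = min(1, 1 − 1.000 + 0.390) = min(1, 0.390) = 0.390
(β ⊕ α) ⇒ ((α ⇒ γ) ⇒ β) = min(1, 1 − 0.678 + 0.390) = min(1, 0.712) = 0.712
α ⇒ β = min(1, 1 − 0.288 + 0.390) = min(1, 1.102) = 1.000
(α ⇒ β) ∨ γ = max(1.000, 0.812) = 1.000
((α ⇒ β) ∨ γ) ⊕ α = min(1, 1.000 + 0.288) = min(1, 1.288) = 1.000
((β ⊕ α) ⇒ ((α ⇒ γ) ⇒ β)) ⇒ (((α ⇒ β) ∨ γ) ⊕ α) = min(1, 1 − 0.712 + 1.000) = min(1, 1.288) = 1.000
¬(((β ⊕ α) ⇒ ((α ⇒ γ) ⇒ β)) ⇒ (((α ⇒ β) ∨ γ) ⊕ α)) = 1 − 1.000 = 0.000
γ ⊕ ¬(((β ⊕ α) ⇒ ((α ⇒ γ) ⇒ β)) ⇒ (((α ⇒ β) ∨ γ) ⊕ α)) = min(1, 0.812 + 0.000) = min(1, 0.812) = 0.812
¬(γ ⊕ ¬(((β ⊕ α) ⇒ ((α ⇒ γ) ⇒ β)) ⇒ (((α ⇒ β) ∨ γ) ⊕ α))) = 1 − 0.812 = 0.188

0.188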